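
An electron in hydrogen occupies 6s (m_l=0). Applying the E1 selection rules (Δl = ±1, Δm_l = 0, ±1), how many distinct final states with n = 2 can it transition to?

E1 requires Δl = ±1, so l_f ∈ {-1, 1}; with 0 ≤ l_f ≤ n_f−1 = 1, the allowed l_f values are {1}.
For l_f = 1: m_f ∈ {m_i−1, m_i, m_i+1} ∩ [−1, 1] = {-1, 0, 1} → 3 states.
Total: 3.

3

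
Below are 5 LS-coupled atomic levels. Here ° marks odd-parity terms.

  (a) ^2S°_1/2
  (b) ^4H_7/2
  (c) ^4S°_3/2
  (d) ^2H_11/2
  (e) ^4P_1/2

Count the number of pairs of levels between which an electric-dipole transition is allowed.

1

(a)–(b): forbidden (ΔS, ΔL, ΔJ).
(a)–(c): forbidden (parity, ΔS, ΔL).
(a)–(d): forbidden (ΔL, ΔJ).
(a)–(e): forbidden (ΔS).
(b)–(c): forbidden (ΔL, ΔJ).
(b)–(d): forbidden (parity, ΔS, ΔJ).
(b)–(e): forbidden (parity, ΔL, ΔJ).
(c)–(d): forbidden (ΔS, ΔL, ΔJ).
(c)–(e): allowed.
(d)–(e): forbidden (parity, ΔS, ΔL, ΔJ).
Allowed pairs: 1 of 10.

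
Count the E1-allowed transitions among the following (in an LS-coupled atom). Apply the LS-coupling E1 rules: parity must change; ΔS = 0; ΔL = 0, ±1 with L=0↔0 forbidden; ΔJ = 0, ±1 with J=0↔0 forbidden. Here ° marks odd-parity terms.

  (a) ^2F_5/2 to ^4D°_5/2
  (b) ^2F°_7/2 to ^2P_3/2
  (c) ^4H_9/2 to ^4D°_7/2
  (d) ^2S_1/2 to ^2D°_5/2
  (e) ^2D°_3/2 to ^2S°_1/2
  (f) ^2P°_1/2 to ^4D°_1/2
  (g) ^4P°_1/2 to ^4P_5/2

(a) forbidden (ΔS fails)
(b) forbidden (ΔL, ΔJ fail)
(c) forbidden (ΔL fails)
(d) forbidden (ΔL, ΔJ fail)
(e) forbidden (parity, ΔL fail)
(f) forbidden (parity, ΔS fail)
(g) forbidden (ΔJ fails)
Total allowed: 0 of 7.

0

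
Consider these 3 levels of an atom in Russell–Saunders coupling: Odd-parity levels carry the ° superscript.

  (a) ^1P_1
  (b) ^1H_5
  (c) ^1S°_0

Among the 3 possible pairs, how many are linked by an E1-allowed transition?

1

(a)–(b): forbidden (parity, ΔL, ΔJ).
(a)–(c): allowed.
(b)–(c): forbidden (ΔL, ΔJ).
Allowed pairs: 1 of 3.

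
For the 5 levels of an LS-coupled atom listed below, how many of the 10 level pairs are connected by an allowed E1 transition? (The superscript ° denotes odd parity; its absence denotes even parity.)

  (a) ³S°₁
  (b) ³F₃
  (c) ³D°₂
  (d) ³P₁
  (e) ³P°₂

(a)–(b): forbidden (ΔL, ΔJ).
(a)–(c): forbidden (parity, ΔL).
(a)–(d): allowed.
(a)–(e): forbidden (parity).
(b)–(c): allowed.
(b)–(d): forbidden (parity, ΔL, ΔJ).
(b)–(e): forbidden (ΔL).
(c)–(d): allowed.
(c)–(e): forbidden (parity).
(d)–(e): allowed.
Allowed pairs: 4 of 10.

4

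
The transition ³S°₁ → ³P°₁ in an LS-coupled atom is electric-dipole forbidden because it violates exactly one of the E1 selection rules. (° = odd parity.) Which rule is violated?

Initial level: S=1, L=0, J=1, parity odd. Final level: S=1, L=1, J=1, parity odd.
Parity must change: odd → odd — violated.
ΔS = 0: S: 1 → 1 — satisfied.
ΔJ = 0, ±1 (not J=0↔0): J: 1 → 1, ΔJ = +0 — satisfied.
ΔL = 0, ±1 (not L=0↔0): L: 0 → 1, ΔL = +1 — satisfied.

parity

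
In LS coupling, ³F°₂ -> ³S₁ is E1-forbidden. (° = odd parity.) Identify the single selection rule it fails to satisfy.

the ΔL = 0, ±1 rule

Reading off the term symbols: S 1→1, L 3→0, J 2→1, parity odd→even.
Parity must change: odd → even — passes.
ΔS = 0: S: 1 → 1 — passes.
ΔL = 0, ±1 (not L=0↔0): L: 3 → 0, ΔL = -3 — fails.
ΔJ = 0, ±1 (not J=0↔0): J: 2 → 1, ΔJ = -1 — passes.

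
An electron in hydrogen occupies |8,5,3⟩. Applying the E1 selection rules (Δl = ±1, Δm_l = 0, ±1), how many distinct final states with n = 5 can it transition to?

E1 requires Δl = ±1, so l_f ∈ {4, 6}; with 0 ≤ l_f ≤ n_f−1 = 4, the allowed l_f values are {4}.
For l_f = 4: m_f ∈ {m_i−1, m_i, m_i+1} ∩ [−4, 4] = {2, 3, 4} → 3 states.
Total: 3.

3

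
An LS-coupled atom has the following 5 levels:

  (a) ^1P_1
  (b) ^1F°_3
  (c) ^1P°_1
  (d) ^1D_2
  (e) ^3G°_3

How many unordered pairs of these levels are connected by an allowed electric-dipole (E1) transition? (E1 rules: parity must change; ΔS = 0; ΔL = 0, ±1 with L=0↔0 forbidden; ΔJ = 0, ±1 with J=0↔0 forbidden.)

3

(a)–(b): forbidden (ΔL, ΔJ).
(a)–(c): allowed.
(a)–(d): forbidden (parity).
(a)–(e): forbidden (ΔS, ΔL, ΔJ).
(b)–(c): forbidden (parity, ΔL, ΔJ).
(b)–(d): allowed.
(b)–(e): forbidden (parity, ΔS).
(c)–(d): allowed.
(c)–(e): forbidden (parity, ΔS, ΔL, ΔJ).
(d)–(e): forbidden (ΔS, ΔL).
Allowed pairs: 3 of 10.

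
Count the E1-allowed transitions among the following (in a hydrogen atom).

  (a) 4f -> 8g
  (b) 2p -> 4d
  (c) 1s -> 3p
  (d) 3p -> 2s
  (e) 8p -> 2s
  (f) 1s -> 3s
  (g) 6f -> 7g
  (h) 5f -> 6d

7

(a) allowed
(b) allowed
(c) allowed
(d) allowed
(e) allowed
(f) forbidden — Δl = +0 (E1 requires Δl = ±1)
(g) allowed
(h) allowed
Total allowed: 7 of 8.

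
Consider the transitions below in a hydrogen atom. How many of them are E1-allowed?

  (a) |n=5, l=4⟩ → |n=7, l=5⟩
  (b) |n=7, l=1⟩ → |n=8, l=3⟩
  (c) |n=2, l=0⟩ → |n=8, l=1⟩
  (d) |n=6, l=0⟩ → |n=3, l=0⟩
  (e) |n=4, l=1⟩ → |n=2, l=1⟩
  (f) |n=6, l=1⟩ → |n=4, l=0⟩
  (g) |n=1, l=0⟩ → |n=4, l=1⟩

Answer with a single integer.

4

(a) allowed
(b) forbidden — Δl = +2 (E1 requires Δl = ±1)
(c) allowed
(d) forbidden — Δl = +0 (E1 requires Δl = ±1)
(e) forbidden — Δl = +0 (E1 requires Δl = ±1)
(f) allowed
(g) allowed
Total allowed: 4 of 7.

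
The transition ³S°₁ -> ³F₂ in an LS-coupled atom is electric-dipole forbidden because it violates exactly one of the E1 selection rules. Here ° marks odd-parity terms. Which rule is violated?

the ΔL = 0, ±1 rule

Reading off the term symbols: S 1→1, L 0→3, J 1→2, parity odd→even.
ΔL = 0, ±1 (not L=0↔0): L: 0 → 3, ΔL = +3 — fails.
ΔS = 0: S: 1 → 1 — ok.
Parity must change: odd → even — ok.
ΔJ = 0, ±1 (not J=0↔0): J: 1 → 2, ΔJ = +1 — ok.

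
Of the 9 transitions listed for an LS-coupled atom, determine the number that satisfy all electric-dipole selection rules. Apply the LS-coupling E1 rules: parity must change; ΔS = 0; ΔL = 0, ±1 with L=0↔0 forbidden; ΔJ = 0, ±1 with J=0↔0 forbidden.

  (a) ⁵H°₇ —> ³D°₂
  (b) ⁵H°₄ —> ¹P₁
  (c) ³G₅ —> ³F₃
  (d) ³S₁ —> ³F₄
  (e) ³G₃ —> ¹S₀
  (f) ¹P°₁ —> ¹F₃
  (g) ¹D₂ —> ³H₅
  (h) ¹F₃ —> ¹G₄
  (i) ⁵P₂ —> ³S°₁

(a) forbidden (parity, ΔS, ΔL, ΔJ fail)
(b) forbidden (ΔS, ΔL, ΔJ fail)
(c) forbidden (parity, ΔJ fail)
(d) forbidden (parity, ΔL, ΔJ fail)
(e) forbidden (parity, ΔS, ΔL, ΔJ fail)
(f) forbidden (ΔL, ΔJ fail)
(g) forbidden (parity, ΔS, ΔL, ΔJ fail)
(h) forbidden (parity fails)
(i) forbidden (ΔS fails)
Total allowed: 0 of 9.

0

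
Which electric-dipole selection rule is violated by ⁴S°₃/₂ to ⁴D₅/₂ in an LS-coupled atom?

the ΔL = 0, ±1 rule

Reading off the term symbols: S 3/2→3/2, L 0→2, J 3/2→5/2, parity odd→even.
Parity must change: odd → even — ✓.
ΔS = 0: S: 3/2 → 3/2 — ✓.
ΔL = 0, ±1 (not L=0↔0): L: 0 → 2, ΔL = +2 — ✗.
ΔJ = 0, ±1 (not J=0↔0): J: 3/2 → 5/2, ΔJ = +1 — ✓.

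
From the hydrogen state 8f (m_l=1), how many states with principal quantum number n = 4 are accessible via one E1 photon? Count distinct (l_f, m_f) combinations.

E1 requires Δl = ±1, so l_f ∈ {2, 4}; with 0 ≤ l_f ≤ n_f−1 = 3, the allowed l_f values are {2}.
For l_f = 2: m_f ∈ {m_i−1, m_i, m_i+1} ∩ [−2, 2] = {0, 1, 2} → 3 states.
Total: 3.

3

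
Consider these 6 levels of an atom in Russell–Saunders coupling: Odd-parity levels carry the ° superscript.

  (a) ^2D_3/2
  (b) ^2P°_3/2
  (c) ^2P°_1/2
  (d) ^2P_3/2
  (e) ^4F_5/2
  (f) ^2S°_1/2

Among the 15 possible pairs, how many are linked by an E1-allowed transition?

(a)–(b): allowed.
(a)–(c): allowed.
(a)–(d): forbidden (parity).
(a)–(e): forbidden (parity, ΔS).
(a)–(f): forbidden (ΔL).
(b)–(c): forbidden (parity).
(b)–(d): allowed.
(b)–(e): forbidden (ΔS, ΔL).
(b)–(f): forbidden (parity).
(c)–(d): allowed.
(c)–(e): forbidden (ΔS, ΔL, ΔJ).
(c)–(f): forbidden (parity).
(d)–(e): forbidden (parity, ΔS, ΔL).
(d)–(f): allowed.
(e)–(f): forbidden (ΔS, ΔL, ΔJ).
Allowed pairs: 5 of 15.

5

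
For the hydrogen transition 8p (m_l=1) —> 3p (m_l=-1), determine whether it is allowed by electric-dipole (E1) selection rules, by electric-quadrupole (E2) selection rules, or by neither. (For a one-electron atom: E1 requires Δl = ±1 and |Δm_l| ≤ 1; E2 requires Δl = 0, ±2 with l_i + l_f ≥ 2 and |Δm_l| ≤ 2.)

E2

Δl = 1 − 1 = +0; l_i + l_f = 2.
Δm_l = -2.
E1 (Δl = ±1, |Δm_l| ≤ 1): not satisfied.
E2 (Δl = 0,±2, l_i+l_f ≥ 2, |Δm_l| ≤ 2): satisfied.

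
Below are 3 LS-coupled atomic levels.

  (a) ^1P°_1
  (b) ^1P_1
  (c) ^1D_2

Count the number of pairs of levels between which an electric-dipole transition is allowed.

(a)–(b): allowed.
(a)–(c): allowed.
(b)–(c): forbidden (parity).
Allowed pairs: 2 of 3.

2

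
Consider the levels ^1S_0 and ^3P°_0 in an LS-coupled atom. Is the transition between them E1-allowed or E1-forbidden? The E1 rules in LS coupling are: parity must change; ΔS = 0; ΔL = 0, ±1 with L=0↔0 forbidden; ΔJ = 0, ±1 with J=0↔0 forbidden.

Initial level: S=0, L=0, J=0, parity even. Final level: S=1, L=1, J=0, parity odd.
Parity must change: even → odd — satisfied.
ΔS = 0: S: 0 → 1 — violated.
ΔL = 0, ±1 (not L=0↔0): L: 0 → 1, ΔL = +1 — satisfied.
ΔJ = 0, ±1 (not J=0↔0): J: 0 → 0, ΔJ = +0 — violated.
Rule(s) violated: ΔS, ΔJ.

forbidden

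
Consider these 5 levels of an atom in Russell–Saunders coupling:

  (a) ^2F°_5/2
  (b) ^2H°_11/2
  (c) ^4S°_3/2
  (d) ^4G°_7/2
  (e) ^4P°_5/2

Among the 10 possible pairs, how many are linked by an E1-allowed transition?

0

(a)–(b): forbidden (parity, ΔL, ΔJ).
(a)–(c): forbidden (parity, ΔS, ΔL).
(a)–(d): forbidden (parity, ΔS).
(a)–(e): forbidden (parity, ΔS, ΔL).
(b)–(c): forbidden (parity, ΔS, ΔL, ΔJ).
(b)–(d): forbidden (parity, ΔS, ΔJ).
(b)–(e): forbidden (parity, ΔS, ΔL, ΔJ).
(c)–(d): forbidden (parity, ΔL, ΔJ).
(c)–(e): forbidden (parity).
(d)–(e): forbidden (parity, ΔL).
Allowed pairs: 0 of 10.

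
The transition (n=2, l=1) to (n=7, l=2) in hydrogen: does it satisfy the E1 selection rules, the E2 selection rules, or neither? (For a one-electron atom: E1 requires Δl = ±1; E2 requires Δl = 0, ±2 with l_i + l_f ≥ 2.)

Δl = 2 − 1 = +1; l_i + l_f = 3.
E1 (Δl = ±1): satisfied.
E2 (Δl = 0,±2, l_i+l_f ≥ 2): not satisfied.

E1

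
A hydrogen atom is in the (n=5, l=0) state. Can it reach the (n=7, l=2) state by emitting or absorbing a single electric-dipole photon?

Δl = 2 − 0 = +2; the E1 rule Δl = ±1 is violated.
The transition is electric-dipole forbidden.

forbidden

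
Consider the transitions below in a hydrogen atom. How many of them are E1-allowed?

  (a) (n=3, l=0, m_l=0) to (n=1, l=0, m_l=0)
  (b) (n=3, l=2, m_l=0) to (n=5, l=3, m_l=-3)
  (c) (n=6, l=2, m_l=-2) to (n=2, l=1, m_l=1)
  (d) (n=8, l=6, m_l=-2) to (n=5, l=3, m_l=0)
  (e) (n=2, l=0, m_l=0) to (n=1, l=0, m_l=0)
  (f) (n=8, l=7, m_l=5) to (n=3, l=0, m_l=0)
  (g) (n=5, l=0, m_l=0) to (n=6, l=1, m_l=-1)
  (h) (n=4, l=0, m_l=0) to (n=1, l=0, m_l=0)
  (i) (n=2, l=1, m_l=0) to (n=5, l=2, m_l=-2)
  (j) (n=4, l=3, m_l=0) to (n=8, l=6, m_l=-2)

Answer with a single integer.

1

(a) forbidden — Δl = +0 (E1 requires Δl = ±1)
(b) forbidden — Δm_l = -3 (E1 requires Δm_l = 0, ±1)
(c) forbidden — Δm_l = +3 (E1 requires Δm_l = 0, ±1)
(d) forbidden — Δl = -3 (E1 requires Δl = ±1); Δm_l = +2 (E1 requires Δm_l = 0, ±1)
(e) forbidden — Δl = +0 (E1 requires Δl = ±1)
(f) forbidden — Δl = -7 (E1 requires Δl = ±1); Δm_l = -5 (E1 requires Δm_l = 0, ±1)
(g) allowed
(h) forbidden — Δl = +0 (E1 requires Δl = ±1)
(i) forbidden — Δm_l = -2 (E1 requires Δm_l = 0, ±1)
(j) forbidden — Δl = +3 (E1 requires Δl = ±1); Δm_l = -2 (E1 requires Δm_l = 0, ±1)
Total allowed: 1 of 10.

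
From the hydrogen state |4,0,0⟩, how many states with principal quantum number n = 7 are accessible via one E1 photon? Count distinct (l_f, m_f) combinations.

3

E1 requires Δl = ±1, so l_f ∈ {-1, 1}; with 0 ≤ l_f ≤ n_f−1 = 6, the allowed l_f values are {1}.
For l_f = 1: m_f ∈ {m_i−1, m_i, m_i+1} ∩ [−1, 1] = {-1, 0, 1} → 3 states.
Total: 3.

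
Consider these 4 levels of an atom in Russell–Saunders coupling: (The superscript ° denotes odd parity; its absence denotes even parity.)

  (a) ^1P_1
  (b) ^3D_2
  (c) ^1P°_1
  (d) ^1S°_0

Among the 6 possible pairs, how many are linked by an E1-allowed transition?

2

(a)–(b): forbidden (parity, ΔS).
(a)–(c): allowed.
(a)–(d): allowed.
(b)–(c): forbidden (ΔS).
(b)–(d): forbidden (ΔS, ΔL, ΔJ).
(c)–(d): forbidden (parity).
Allowed pairs: 2 of 6.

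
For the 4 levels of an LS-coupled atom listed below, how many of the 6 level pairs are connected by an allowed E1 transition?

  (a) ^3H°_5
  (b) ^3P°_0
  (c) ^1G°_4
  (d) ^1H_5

(a)–(b): forbidden (parity, ΔL, ΔJ).
(a)–(c): forbidden (parity, ΔS).
(a)–(d): forbidden (ΔS).
(b)–(c): forbidden (parity, ΔS, ΔL, ΔJ).
(b)–(d): forbidden (ΔS, ΔL, ΔJ).
(c)–(d): allowed.
Allowed pairs: 1 of 6.

1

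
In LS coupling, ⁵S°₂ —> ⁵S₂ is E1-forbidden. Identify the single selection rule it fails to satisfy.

the L=0 ↔ L=0 exclusion

Parity must change: odd → even — satisfied.
ΔS = 0: S: 2 → 2 — satisfied.
ΔL = 0, ±1 (not L=0↔0): L: 0 → 0, ΔL = +0 — violated.
ΔJ = 0, ±1 (not J=0↔0): J: 2 → 2, ΔJ = +0 — satisfied.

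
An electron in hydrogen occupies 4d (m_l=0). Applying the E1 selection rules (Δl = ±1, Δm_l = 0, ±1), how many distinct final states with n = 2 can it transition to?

E1 requires Δl = ±1, so l_f ∈ {1, 3}; with 0 ≤ l_f ≤ n_f−1 = 1, the allowed l_f values are {1}.
For l_f = 1: m_f ∈ {m_i−1, m_i, m_i+1} ∩ [−1, 1] = {-1, 0, 1} → 3 states.
Total: 3.

3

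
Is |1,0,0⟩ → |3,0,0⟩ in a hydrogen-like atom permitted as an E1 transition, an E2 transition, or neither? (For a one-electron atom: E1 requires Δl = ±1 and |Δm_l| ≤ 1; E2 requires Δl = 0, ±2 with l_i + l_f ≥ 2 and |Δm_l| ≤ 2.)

Δl = 0 − 0 = +0; l_i + l_f = 0.
Δm_l = +0.
E1 (Δl = ±1, |Δm_l| ≤ 1): not satisfied.
E2 (Δl = 0,±2, l_i+l_f ≥ 2, |Δm_l| ≤ 2): not satisfied.

neither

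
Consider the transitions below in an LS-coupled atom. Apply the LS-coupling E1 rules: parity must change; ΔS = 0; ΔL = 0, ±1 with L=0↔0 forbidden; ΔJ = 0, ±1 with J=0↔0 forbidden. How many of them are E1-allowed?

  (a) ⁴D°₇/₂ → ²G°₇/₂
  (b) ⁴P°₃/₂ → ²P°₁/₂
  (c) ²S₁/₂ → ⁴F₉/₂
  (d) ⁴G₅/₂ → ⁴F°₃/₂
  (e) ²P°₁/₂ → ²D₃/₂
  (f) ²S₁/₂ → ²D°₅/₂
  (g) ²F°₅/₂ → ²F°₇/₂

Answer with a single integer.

(a) forbidden (parity, ΔS, ΔL fail)
(b) forbidden (parity, ΔS fail)
(c) forbidden (parity, ΔS, ΔL, ΔJ fail)
(d) allowed
(e) allowed
(f) forbidden (ΔL, ΔJ fail)
(g) forbidden (parity fails)
Total allowed: 2 of 7.

2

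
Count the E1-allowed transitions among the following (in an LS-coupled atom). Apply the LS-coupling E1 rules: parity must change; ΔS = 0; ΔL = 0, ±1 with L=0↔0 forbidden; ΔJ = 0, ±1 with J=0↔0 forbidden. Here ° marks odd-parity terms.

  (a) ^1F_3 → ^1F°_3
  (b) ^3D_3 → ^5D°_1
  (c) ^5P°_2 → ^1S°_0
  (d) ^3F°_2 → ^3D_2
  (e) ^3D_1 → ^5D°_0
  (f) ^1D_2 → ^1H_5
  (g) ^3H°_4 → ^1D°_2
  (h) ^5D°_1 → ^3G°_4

(a) allowed
(b) forbidden (ΔS, ΔJ fail)
(c) forbidden (parity, ΔS, ΔJ fail)
(d) allowed
(e) forbidden (ΔS fails)
(f) forbidden (parity, ΔL, ΔJ fail)
(g) forbidden (parity, ΔS, ΔL, ΔJ fail)
(h) forbidden (parity, ΔS, ΔL, ΔJ fail)
Total allowed: 2 of 8.

2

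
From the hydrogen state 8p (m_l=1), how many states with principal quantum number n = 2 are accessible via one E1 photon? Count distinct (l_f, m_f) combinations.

1

E1 requires Δl = ±1, so l_f ∈ {0, 2}; with 0 ≤ l_f ≤ n_f−1 = 1, the allowed l_f values are {0}.
For l_f = 0: m_f ∈ {m_i−1, m_i, m_i+1} ∩ [−0, 0] = {0} → 1 state.
Total: 1.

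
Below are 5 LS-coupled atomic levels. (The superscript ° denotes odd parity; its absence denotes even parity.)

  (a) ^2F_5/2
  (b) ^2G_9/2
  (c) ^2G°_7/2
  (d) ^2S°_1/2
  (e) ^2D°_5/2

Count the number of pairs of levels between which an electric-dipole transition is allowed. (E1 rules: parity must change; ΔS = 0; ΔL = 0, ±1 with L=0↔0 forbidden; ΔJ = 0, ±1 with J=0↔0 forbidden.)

3

(a)–(b): forbidden (parity, ΔJ).
(a)–(c): allowed.
(a)–(d): forbidden (ΔL, ΔJ).
(a)–(e): allowed.
(b)–(c): allowed.
(b)–(d): forbidden (ΔL, ΔJ).
(b)–(e): forbidden (ΔL, ΔJ).
(c)–(d): forbidden (parity, ΔL, ΔJ).
(c)–(e): forbidden (parity, ΔL).
(d)–(e): forbidden (parity, ΔL, ΔJ).
Allowed pairs: 3 of 10.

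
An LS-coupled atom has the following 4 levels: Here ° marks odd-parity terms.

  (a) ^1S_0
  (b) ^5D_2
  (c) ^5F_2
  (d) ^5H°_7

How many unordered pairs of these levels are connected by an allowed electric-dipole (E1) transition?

(a)–(b): forbidden (parity, ΔS, ΔL, ΔJ).
(a)–(c): forbidden (parity, ΔS, ΔL, ΔJ).
(a)–(d): forbidden (ΔS, ΔL, ΔJ).
(b)–(c): forbidden (parity).
(b)–(d): forbidden (ΔL, ΔJ).
(c)–(d): forbidden (ΔL, ΔJ).
Allowed pairs: 0 of 6.

0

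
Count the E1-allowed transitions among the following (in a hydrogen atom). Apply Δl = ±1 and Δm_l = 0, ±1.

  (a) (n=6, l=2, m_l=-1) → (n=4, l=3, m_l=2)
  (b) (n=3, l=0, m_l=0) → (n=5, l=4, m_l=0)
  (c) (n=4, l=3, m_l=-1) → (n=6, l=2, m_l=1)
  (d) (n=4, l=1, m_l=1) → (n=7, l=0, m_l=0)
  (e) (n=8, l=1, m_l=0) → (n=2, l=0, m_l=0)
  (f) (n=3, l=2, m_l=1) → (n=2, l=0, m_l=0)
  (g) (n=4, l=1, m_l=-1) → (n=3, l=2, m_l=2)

(a) forbidden — Δm_l = +3 (E1 requires Δm_l = 0, ±1)
(b) forbidden — Δl = +4 (E1 requires Δl = ±1)
(c) forbidden — Δm_l = +2 (E1 requires Δm_l = 0, ±1)
(d) allowed
(e) allowed
(f) forbidden — Δl = -2 (E1 requires Δl = ±1)
(g) forbidden — Δm_l = +3 (E1 requires Δm_l = 0, ±1)
Total allowed: 2 of 7.

2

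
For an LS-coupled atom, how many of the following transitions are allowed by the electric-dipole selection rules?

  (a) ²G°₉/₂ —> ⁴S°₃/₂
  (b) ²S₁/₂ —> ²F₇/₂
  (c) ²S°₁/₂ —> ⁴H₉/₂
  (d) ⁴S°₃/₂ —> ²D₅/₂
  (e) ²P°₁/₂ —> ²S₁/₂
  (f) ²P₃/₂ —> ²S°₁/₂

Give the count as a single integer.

(a) forbidden (parity, ΔS, ΔL, ΔJ fail)
(b) forbidden (parity, ΔL, ΔJ fail)
(c) forbidden (ΔS, ΔL, ΔJ fail)
(d) forbidden (ΔS, ΔL fail)
(e) allowed
(f) allowed
Total allowed: 2 of 6.

2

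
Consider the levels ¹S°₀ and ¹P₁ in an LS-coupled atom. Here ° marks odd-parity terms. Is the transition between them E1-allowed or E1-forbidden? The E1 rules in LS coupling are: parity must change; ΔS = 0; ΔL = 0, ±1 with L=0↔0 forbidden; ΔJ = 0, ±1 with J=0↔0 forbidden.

allowed

Initial level: S=0, L=0, J=0, parity odd. Final level: S=0, L=1, J=1, parity even.
Parity must change: odd → even — satisfied.
ΔS = 0: S: 0 → 0 — satisfied.
ΔL = 0, ±1 (not L=0↔0): L: 0 → 1, ΔL = +1 — satisfied.
ΔJ = 0, ±1 (not J=0↔0): J: 0 → 1, ΔJ = +1 — satisfied.
All four E1 rules are satisfied.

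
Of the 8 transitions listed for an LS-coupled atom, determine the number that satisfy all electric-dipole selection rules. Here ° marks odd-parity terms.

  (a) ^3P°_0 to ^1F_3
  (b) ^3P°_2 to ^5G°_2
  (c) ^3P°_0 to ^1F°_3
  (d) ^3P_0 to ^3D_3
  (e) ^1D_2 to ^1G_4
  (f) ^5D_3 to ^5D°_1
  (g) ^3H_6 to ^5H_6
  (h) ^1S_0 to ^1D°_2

(a) forbidden (ΔS, ΔL, ΔJ fail)
(b) forbidden (parity, ΔS, ΔL fail)
(c) forbidden (parity, ΔS, ΔL, ΔJ fail)
(d) forbidden (parity, ΔJ fail)
(e) forbidden (parity, ΔL, ΔJ fail)
(f) forbidden (ΔJ fails)
(g) forbidden (parity, ΔS fail)
(h) forbidden (ΔL, ΔJ fail)
Total allowed: 0 of 8.

0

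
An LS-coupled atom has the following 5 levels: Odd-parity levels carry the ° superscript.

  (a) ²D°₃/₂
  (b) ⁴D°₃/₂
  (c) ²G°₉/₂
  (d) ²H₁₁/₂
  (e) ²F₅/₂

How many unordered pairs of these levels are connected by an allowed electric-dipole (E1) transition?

2

(a)–(b): forbidden (parity, ΔS).
(a)–(c): forbidden (parity, ΔL, ΔJ).
(a)–(d): forbidden (ΔL, ΔJ).
(a)–(e): allowed.
(b)–(c): forbidden (parity, ΔS, ΔL, ΔJ).
(b)–(d): forbidden (ΔS, ΔL, ΔJ).
(b)–(e): forbidden (ΔS).
(c)–(d): allowed.
(c)–(e): forbidden (ΔJ).
(d)–(e): forbidden (parity, ΔL, ΔJ).
Allowed pairs: 2 of 10.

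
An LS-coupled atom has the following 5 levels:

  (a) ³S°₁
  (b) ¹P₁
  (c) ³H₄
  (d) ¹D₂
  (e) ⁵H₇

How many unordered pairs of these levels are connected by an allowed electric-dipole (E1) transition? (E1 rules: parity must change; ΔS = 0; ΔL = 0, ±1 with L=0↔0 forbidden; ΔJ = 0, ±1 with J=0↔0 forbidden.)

0

(a)–(b): forbidden (ΔS).
(a)–(c): forbidden (ΔL, ΔJ).
(a)–(d): forbidden (ΔS, ΔL).
(a)–(e): forbidden (ΔS, ΔL, ΔJ).
(b)–(c): forbidden (parity, ΔS, ΔL, ΔJ).
(b)–(d): forbidden (parity).
(b)–(e): forbidden (parity, ΔS, ΔL, ΔJ).
(c)–(d): forbidden (parity, ΔS, ΔL, ΔJ).
(c)–(e): forbidden (parity, ΔS, ΔJ).
(d)–(e): forbidden (parity, ΔS, ΔL, ΔJ).
Allowed pairs: 0 of 10.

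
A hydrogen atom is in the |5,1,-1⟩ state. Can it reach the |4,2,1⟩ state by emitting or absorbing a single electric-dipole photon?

forbidden

Initial l = 1, final l = 2, so Δl = +1. E1 requires Δl = ±1: passes.
m_l: -1 → 1 (Δm_l = +2). |Δm_l| ≤ 1 fails.
The transition is electric-dipole forbidden.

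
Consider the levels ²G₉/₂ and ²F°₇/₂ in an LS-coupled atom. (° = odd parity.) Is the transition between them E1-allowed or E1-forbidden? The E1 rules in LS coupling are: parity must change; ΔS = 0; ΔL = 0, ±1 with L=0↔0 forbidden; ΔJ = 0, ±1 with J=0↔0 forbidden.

allowed

Initial level: S=1/2, L=4, J=9/2, parity even. Final level: S=1/2, L=3, J=7/2, parity odd.
Parity must change: even → odd — ✓.
ΔS = 0: S: 1/2 → 1/2 — ✓.
ΔL = 0, ±1 (not L=0↔0): L: 4 → 3, ΔL = -1 — ✓.
ΔJ = 0, ±1 (not J=0↔0): J: 9/2 → 7/2, ΔJ = -1 — ✓.
All four E1 rules are satisfied.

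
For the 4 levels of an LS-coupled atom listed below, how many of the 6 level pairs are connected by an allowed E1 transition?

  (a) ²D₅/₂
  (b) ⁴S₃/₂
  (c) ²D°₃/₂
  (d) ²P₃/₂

(a)–(b): forbidden (parity, ΔS, ΔL).
(a)–(c): allowed.
(a)–(d): forbidden (parity).
(b)–(c): forbidden (ΔS, ΔL).
(b)–(d): forbidden (parity, ΔS).
(c)–(d): allowed.
Allowed pairs: 2 of 6.

2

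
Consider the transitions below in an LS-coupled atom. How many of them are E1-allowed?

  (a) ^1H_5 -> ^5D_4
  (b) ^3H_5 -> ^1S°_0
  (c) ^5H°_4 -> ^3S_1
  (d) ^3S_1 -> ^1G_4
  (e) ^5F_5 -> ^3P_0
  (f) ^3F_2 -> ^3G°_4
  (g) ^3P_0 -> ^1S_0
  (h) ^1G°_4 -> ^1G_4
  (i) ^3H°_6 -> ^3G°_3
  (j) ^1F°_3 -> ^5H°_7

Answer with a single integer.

(a) forbidden (parity, ΔS, ΔL fail)
(b) forbidden (ΔS, ΔL, ΔJ fail)
(c) forbidden (ΔS, ΔL, ΔJ fail)
(d) forbidden (parity, ΔS, ΔL, ΔJ fail)
(e) forbidden (parity, ΔS, ΔL, ΔJ fail)
(f) forbidden (ΔJ fails)
(g) forbidden (parity, ΔS, ΔJ fail)
(h) allowed
(i) forbidden (parity, ΔJ fail)
(j) forbidden (parity, ΔS, ΔL, ΔJ fail)
Total allowed: 1 of 10.

1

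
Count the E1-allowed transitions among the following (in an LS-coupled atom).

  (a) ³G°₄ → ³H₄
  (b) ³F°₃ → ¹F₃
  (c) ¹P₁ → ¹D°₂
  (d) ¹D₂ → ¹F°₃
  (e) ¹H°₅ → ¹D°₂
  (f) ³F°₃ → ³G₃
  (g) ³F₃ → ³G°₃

5

(a) allowed
(b) forbidden (ΔS fails)
(c) allowed
(d) allowed
(e) forbidden (parity, ΔL, ΔJ fail)
(f) allowed
(g) allowed
Total allowed: 5 of 7.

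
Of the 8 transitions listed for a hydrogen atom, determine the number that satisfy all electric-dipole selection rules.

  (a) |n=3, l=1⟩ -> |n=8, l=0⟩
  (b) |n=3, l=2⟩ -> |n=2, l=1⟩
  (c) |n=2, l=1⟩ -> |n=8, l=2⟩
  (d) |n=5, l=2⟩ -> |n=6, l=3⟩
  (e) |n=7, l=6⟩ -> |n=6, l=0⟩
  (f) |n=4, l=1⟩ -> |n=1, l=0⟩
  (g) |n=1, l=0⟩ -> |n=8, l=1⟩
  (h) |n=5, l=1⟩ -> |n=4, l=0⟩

(a) allowed
(b) allowed
(c) allowed
(d) allowed
(e) forbidden — Δl = -6 (E1 requires Δl = ±1)
(f) allowed
(g) allowed
(h) allowed
Total allowed: 7 of 8.

7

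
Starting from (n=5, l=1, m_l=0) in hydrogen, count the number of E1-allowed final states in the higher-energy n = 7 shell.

4

E1 requires Δl = ±1, so l_f ∈ {0, 2}; with 0 ≤ l_f ≤ n_f−1 = 6, the allowed l_f values are {0, 2}.
For l_f = 0: m_f ∈ {m_i−1, m_i, m_i+1} ∩ [−0, 0] = {0} → 1 state.
For l_f = 2: m_f ∈ {m_i−1, m_i, m_i+1} ∩ [−2, 2] = {-1, 0, 1} → 3 states.
Total: 4.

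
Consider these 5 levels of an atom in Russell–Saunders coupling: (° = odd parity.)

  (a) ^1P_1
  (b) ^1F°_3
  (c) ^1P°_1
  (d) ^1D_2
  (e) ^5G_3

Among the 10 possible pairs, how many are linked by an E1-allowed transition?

3

(a)–(b): forbidden (ΔL, ΔJ).
(a)–(c): allowed.
(a)–(d): forbidden (parity).
(a)–(e): forbidden (parity, ΔS, ΔL, ΔJ).
(b)–(c): forbidden (parity, ΔL, ΔJ).
(b)–(d): allowed.
(b)–(e): forbidden (ΔS).
(c)–(d): allowed.
(c)–(e): forbidden (ΔS, ΔL, ΔJ).
(d)–(e): forbidden (parity, ΔS, ΔL).
Allowed pairs: 3 of 10.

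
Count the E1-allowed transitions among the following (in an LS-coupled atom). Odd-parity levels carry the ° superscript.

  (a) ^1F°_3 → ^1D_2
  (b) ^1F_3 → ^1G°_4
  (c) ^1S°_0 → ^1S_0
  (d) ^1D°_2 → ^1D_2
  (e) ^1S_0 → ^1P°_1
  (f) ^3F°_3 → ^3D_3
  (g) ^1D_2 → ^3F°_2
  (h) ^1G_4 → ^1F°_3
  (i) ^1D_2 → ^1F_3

6

(a) allowed
(b) allowed
(c) forbidden (ΔL, ΔJ fail)
(d) allowed
(e) allowed
(f) allowed
(g) forbidden (ΔS fails)
(h) allowed
(i) forbidden (parity fails)
Total allowed: 6 of 9.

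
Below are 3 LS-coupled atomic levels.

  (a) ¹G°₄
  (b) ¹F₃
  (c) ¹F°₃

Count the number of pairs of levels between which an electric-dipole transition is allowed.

2

(a)–(b): allowed.
(a)–(c): forbidden (parity).
(b)–(c): allowed.
Allowed pairs: 2 of 3.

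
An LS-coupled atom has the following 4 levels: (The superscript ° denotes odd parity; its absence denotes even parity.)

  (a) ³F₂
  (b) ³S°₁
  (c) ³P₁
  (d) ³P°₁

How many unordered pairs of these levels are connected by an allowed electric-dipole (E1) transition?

2

(a)–(b): forbidden (ΔL).
(a)–(c): forbidden (parity, ΔL).
(a)–(d): forbidden (ΔL).
(b)–(c): allowed.
(b)–(d): forbidden (parity).
(c)–(d): allowed.
Allowed pairs: 2 of 6.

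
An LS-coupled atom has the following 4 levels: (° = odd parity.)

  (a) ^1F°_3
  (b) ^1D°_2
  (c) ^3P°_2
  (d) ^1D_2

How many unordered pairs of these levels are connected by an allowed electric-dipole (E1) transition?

2

(a)–(b): forbidden (parity).
(a)–(c): forbidden (parity, ΔS, ΔL).
(a)–(d): allowed.
(b)–(c): forbidden (parity, ΔS).
(b)–(d): allowed.
(c)–(d): forbidden (ΔS).
Allowed pairs: 2 of 6.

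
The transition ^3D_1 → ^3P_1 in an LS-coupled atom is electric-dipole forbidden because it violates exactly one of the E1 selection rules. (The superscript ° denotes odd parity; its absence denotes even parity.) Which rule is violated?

Reading off the term symbols: S 1→1, L 2→1, J 1→1, parity even→even.
Parity must change: even → even — ✗.
ΔS = 0: S: 1 → 1 — ✓.
ΔL = 0, ±1 (not L=0↔0): L: 2 → 1, ΔL = -1 — ✓.
ΔJ = 0, ±1 (not J=0↔0): J: 1 → 1, ΔJ = +0 — ✓.

parity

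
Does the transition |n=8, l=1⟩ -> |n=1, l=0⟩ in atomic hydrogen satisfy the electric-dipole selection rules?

l: 1 → 0 (Δl = -1). Δl = ±1 ok.
All E1 selection rules are satisfied.

allowed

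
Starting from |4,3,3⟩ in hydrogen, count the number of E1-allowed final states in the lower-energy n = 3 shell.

1

E1 requires Δl = ±1, so l_f ∈ {2, 4}; with 0 ≤ l_f ≤ n_f−1 = 2, the allowed l_f values are {2}.
For l_f = 2: m_f ∈ {m_i−1, m_i, m_i+1} ∩ [−2, 2] = {2} → 1 state.
Total: 1.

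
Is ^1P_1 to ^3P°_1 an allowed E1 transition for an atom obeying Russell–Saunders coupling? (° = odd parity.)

forbidden

Parity must change: even → odd — ok.
ΔS = 0: S: 0 → 1 — fails.
ΔL = 0, ±1 (not L=0↔0): L: 1 → 1, ΔL = +0 — ok.
ΔJ = 0, ±1 (not J=0↔0): J: 1 → 1, ΔJ = +0 — ok.
Rule(s) violated: ΔS.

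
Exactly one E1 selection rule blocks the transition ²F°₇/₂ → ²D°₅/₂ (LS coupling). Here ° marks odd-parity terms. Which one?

Initial level: S=1/2, L=3, J=7/2, parity odd. Final level: S=1/2, L=2, J=5/2, parity odd.
ΔL = 0, ±1 (not L=0↔0): L: 3 → 2, ΔL = -1 — ok.
ΔJ = 0, ±1 (not J=0↔0): J: 7/2 → 5/2, ΔJ = -1 — ok.
ΔS = 0: S: 1/2 → 1/2 — ok.
Parity must change: odd → odd — fails.

parity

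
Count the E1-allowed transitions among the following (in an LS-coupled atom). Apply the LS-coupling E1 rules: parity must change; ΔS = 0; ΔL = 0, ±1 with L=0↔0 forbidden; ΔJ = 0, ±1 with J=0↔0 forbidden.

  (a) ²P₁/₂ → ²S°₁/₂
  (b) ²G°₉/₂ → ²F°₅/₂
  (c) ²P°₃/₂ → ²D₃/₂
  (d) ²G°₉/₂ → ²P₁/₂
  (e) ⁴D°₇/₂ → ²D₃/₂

(a) allowed
(b) forbidden (parity, ΔJ fail)
(c) allowed
(d) forbidden (ΔL, ΔJ fail)
(e) forbidden (ΔS, ΔJ fail)
Total allowed: 2 of 5.

2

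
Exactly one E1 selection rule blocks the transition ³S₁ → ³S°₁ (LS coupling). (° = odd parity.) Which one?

Reading off the term symbols: S 1→1, L 0→0, J 1→1, parity even→odd.
Parity must change: even → odd — satisfied.
ΔS = 0: S: 1 → 1 — satisfied.
ΔL = 0, ±1 (not L=0↔0): L: 0 → 0, ΔL = +0 — violated.
ΔJ = 0, ±1 (not J=0↔0): J: 1 → 1, ΔJ = +0 — satisfied.

the L=0 ↔ L=0 exclusion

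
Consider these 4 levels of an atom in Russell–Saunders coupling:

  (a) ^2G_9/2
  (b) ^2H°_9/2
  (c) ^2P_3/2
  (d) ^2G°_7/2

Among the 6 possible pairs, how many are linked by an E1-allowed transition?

2

(a)–(b): allowed.
(a)–(c): forbidden (parity, ΔL, ΔJ).
(a)–(d): allowed.
(b)–(c): forbidden (ΔL, ΔJ).
(b)–(d): forbidden (parity).
(c)–(d): forbidden (ΔL, ΔJ).
Allowed pairs: 2 of 6.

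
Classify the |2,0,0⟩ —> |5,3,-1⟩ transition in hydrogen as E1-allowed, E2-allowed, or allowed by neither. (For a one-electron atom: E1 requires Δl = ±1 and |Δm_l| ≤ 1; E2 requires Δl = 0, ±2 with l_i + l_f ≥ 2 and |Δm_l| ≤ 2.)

neither

Δl = 3 − 0 = +3; l_i + l_f = 3.
Δm_l = -1.
E1 (Δl = ±1, |Δm_l| ≤ 1): not satisfied.
E2 (Δl = 0,±2, l_i+l_f ≥ 2, |Δm_l| ≤ 2): not satisfied.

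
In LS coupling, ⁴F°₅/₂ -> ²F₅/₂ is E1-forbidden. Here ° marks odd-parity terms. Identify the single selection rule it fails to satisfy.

the ΔS = 0 rule

Initial level: S=3/2, L=3, J=5/2, parity odd. Final level: S=1/2, L=3, J=5/2, parity even.
Parity must change: odd → even — ✓.
ΔL = 0, ±1 (not L=0↔0): L: 3 → 3, ΔL = +0 — ✓.
ΔJ = 0, ±1 (not J=0↔0): J: 5/2 → 5/2, ΔJ = +0 — ✓.
ΔS = 0: S: 3/2 → 1/2 — ✗.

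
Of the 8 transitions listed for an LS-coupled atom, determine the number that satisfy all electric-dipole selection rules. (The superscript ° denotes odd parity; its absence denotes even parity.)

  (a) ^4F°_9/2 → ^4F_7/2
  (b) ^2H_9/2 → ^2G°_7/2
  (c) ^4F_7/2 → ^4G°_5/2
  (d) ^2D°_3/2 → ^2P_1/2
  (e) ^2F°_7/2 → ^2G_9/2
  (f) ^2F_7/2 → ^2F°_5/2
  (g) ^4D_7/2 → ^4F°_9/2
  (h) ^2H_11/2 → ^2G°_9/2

8

(a) allowed
(b) allowed
(c) allowed
(d) allowed
(e) allowed
(f) allowed
(g) allowed
(h) allowed
Total allowed: 8 of 8.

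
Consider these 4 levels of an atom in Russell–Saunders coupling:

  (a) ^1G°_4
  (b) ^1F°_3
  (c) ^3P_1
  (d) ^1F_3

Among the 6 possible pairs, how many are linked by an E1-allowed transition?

(a)–(b): forbidden (parity).
(a)–(c): forbidden (ΔS, ΔL, ΔJ).
(a)–(d): allowed.
(b)–(c): forbidden (ΔS, ΔL, ΔJ).
(b)–(d): allowed.
(c)–(d): forbidden (parity, ΔS, ΔL, ΔJ).
Allowed pairs: 2 of 6.

2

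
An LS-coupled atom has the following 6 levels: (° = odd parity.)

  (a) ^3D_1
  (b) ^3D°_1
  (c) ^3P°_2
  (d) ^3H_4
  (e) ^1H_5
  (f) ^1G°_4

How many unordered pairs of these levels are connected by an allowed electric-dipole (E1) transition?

(a)–(b): allowed.
(a)–(c): allowed.
(a)–(d): forbidden (parity, ΔL, ΔJ).
(a)–(e): forbidden (parity, ΔS, ΔL, ΔJ).
(a)–(f): forbidden (ΔS, ΔL, ΔJ).
(b)–(c): forbidden (parity).
(b)–(d): forbidden (ΔL, ΔJ).
(b)–(e): forbidden (ΔS, ΔL, ΔJ).
(b)–(f): forbidden (parity, ΔS, ΔL, ΔJ).
(c)–(d): forbidden (ΔL, ΔJ).
(c)–(e): forbidden (ΔS, ΔL, ΔJ).
(c)–(f): forbidden (parity, ΔS, ΔL, ΔJ).
(d)–(e): forbidden (parity, ΔS).
(d)–(f): forbidden (ΔS).
(e)–(f): allowed.
Allowed pairs: 3 of 15.

3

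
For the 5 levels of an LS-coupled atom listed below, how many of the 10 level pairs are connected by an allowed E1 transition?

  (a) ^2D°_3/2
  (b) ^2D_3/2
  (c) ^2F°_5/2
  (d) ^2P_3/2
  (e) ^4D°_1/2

3

(a)–(b): allowed.
(a)–(c): forbidden (parity).
(a)–(d): allowed.
(a)–(e): forbidden (parity, ΔS).
(b)–(c): allowed.
(b)–(d): forbidden (parity).
(b)–(e): forbidden (ΔS).
(c)–(d): forbidden (ΔL).
(c)–(e): forbidden (parity, ΔS, ΔJ).
(d)–(e): forbidden (ΔS).
Allowed pairs: 3 of 10.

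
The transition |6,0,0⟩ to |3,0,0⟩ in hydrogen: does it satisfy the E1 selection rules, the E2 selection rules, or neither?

neither

Δl = 0 − 0 = +0; l_i + l_f = 0.
Δm_l = +0.
E1 (Δl = ±1, |Δm_l| ≤ 1): not satisfied.
E2 (Δl = 0,±2, l_i+l_f ≥ 2, |Δm_l| ≤ 2): not satisfied.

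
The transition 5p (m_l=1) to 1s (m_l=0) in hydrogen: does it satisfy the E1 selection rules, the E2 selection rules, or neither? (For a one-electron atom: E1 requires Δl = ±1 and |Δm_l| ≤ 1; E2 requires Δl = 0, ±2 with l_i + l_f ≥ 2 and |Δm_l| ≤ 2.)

Δl = 0 − 1 = -1; l_i + l_f = 1.
Δm_l = -1.
E1 (Δl = ±1, |Δm_l| ≤ 1): satisfied.
E2 (Δl = 0,±2, l_i+l_f ≥ 2, |Δm_l| ≤ 2): not satisfied.

E1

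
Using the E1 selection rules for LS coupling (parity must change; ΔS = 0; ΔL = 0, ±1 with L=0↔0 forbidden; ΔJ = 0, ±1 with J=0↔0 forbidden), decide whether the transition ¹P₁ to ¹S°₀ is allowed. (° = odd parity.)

allowed

Reading off the term symbols: S 0→0, L 1→0, J 1→0, parity even→odd.
ΔL = 0, ±1 (not L=0↔0): L: 1 → 0, ΔL = -1 — ok.
ΔJ = 0, ±1 (not J=0↔0): J: 1 → 0, ΔJ = -1 — ok.
Parity must change: even → odd — ok.
ΔS = 0: S: 0 → 0 — ok.
All four E1 rules are satisfied.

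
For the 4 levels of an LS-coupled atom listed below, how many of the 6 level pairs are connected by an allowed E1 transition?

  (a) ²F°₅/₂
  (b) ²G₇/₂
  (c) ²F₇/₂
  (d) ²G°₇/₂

(a)–(b): allowed.
(a)–(c): allowed.
(a)–(d): forbidden (parity).
(b)–(c): forbidden (parity).
(b)–(d): allowed.
(c)–(d): allowed.
Allowed pairs: 4 of 6.

4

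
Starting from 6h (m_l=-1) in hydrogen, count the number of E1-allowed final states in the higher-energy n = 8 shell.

E1 requires Δl = ±1, so l_f ∈ {4, 6}; with 0 ≤ l_f ≤ n_f−1 = 7, the allowed l_f values are {4, 6}.
For l_f = 4: m_f ∈ {m_i−1, m_i, m_i+1} ∩ [−4, 4] = {-2, -1, 0} → 3 states.
For l_f = 6: m_f ∈ {m_i−1, m_i, m_i+1} ∩ [−6, 6] = {-2, -1, 0} → 3 states.
Total: 6.

6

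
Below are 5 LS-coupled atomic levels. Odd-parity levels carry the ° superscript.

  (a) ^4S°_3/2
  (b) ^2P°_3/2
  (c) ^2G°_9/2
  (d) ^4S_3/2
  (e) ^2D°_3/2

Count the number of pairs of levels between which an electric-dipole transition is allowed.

0

(a)–(b): forbidden (parity, ΔS).
(a)–(c): forbidden (parity, ΔS, ΔL, ΔJ).
(a)–(d): forbidden (ΔL).
(a)–(e): forbidden (parity, ΔS, ΔL).
(b)–(c): forbidden (parity, ΔL, ΔJ).
(b)–(d): forbidden (ΔS).
(b)–(e): forbidden (parity).
(c)–(d): forbidden (ΔS, ΔL, ΔJ).
(c)–(e): forbidden (parity, ΔL, ΔJ).
(d)–(e): forbidden (ΔS, ΔL).
Allowed pairs: 0 of 10.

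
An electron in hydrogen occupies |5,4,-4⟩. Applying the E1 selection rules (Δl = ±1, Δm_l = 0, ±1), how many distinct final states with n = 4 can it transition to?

E1 requires Δl = ±1, so l_f ∈ {3, 5}; with 0 ≤ l_f ≤ n_f−1 = 3, the allowed l_f values are {3}.
For l_f = 3: m_f ∈ {m_i−1, m_i, m_i+1} ∩ [−3, 3] = {-3} → 1 state.
Total: 1.

1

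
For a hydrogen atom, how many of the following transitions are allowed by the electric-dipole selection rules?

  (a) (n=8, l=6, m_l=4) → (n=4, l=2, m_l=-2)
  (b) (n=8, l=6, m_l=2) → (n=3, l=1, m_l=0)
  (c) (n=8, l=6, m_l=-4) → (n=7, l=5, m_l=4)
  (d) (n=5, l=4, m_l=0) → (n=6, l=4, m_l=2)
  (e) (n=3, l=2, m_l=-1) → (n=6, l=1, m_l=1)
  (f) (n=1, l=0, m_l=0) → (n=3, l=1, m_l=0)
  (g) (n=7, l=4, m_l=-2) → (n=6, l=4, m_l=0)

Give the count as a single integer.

1

(a) forbidden — Δl = -4 (E1 requires Δl = ±1); Δm_l = -6 (E1 requires Δm_l = 0, ±1)
(b) forbidden — Δl = -5 (E1 requires Δl = ±1); Δm_l = -2 (E1 requires Δm_l = 0, ±1)
(c) forbidden — Δm_l = +8 (E1 requires Δm_l = 0, ±1)
(d) forbidden — Δl = +0 (E1 requires Δl = ±1); Δm_l = +2 (E1 requires Δm_l = 0, ±1)
(e) forbidden — Δm_l = +2 (E1 requires Δm_l = 0, ±1)
(f) allowed
(g) forbidden — Δl = +0 (E1 requires Δl = ±1); Δm_l = +2 (E1 requires Δm_l = 0, ±1)
Total allowed: 1 of 7.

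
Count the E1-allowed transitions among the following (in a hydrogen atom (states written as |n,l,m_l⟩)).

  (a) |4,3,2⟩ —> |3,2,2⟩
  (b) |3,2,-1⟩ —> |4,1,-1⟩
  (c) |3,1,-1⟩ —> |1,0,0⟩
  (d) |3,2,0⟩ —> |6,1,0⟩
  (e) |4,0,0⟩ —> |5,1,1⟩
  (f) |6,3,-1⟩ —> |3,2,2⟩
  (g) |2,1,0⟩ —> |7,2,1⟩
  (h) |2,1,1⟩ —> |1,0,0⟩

(a) allowed
(b) allowed
(c) allowed
(d) allowed
(e) allowed
(f) forbidden — Δm_l = +3 (E1 requires Δm_l = 0, ±1)
(g) allowed
(h) allowed
Total allowed: 7 of 8.

7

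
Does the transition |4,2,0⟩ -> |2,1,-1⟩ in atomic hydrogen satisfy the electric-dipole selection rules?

allowed

Initial l = 2, final l = 1, so Δl = -1. E1 requires Δl = ±1: passes.
Δm_l = -1 − (0) = -1. E1 requires Δm_l = 0, ±1: passes.
All E1 selection rules are satisfied.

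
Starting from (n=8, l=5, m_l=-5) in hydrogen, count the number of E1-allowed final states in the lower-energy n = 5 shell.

1

E1 requires Δl = ±1, so l_f ∈ {4, 6}; with 0 ≤ l_f ≤ n_f−1 = 4, the allowed l_f values are {4}.
For l_f = 4: m_f ∈ {m_i−1, m_i, m_i+1} ∩ [−4, 4] = {-4} → 1 state.
Total: 1.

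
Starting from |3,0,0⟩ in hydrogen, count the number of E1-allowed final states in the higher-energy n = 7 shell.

3

E1 requires Δl = ±1, so l_f ∈ {-1, 1}; with 0 ≤ l_f ≤ n_f−1 = 6, the allowed l_f values are {1}.
For l_f = 1: m_f ∈ {m_i−1, m_i, m_i+1} ∩ [−1, 1] = {-1, 0, 1} → 3 states.
Total: 3.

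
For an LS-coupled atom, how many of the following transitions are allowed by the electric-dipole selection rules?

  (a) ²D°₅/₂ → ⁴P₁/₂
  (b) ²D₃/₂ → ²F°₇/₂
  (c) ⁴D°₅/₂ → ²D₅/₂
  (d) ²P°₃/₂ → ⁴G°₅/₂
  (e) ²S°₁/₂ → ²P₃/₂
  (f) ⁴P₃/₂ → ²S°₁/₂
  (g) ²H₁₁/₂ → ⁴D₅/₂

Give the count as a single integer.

(a) forbidden (ΔS, ΔJ fail)
(b) forbidden (ΔJ fails)
(c) forbidden (ΔS fails)
(d) forbidden (parity, ΔS, ΔL fail)
(e) allowed
(f) forbidden (ΔS fails)
(g) forbidden (parity, ΔS, ΔL, ΔJ fail)
Total allowed: 1 of 7.

1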